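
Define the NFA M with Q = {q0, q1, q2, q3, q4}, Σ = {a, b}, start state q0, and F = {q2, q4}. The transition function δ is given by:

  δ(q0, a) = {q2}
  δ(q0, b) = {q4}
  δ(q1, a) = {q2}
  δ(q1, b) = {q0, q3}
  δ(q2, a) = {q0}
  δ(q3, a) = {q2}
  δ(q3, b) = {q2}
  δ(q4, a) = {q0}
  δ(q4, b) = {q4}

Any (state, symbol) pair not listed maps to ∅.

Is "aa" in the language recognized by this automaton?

No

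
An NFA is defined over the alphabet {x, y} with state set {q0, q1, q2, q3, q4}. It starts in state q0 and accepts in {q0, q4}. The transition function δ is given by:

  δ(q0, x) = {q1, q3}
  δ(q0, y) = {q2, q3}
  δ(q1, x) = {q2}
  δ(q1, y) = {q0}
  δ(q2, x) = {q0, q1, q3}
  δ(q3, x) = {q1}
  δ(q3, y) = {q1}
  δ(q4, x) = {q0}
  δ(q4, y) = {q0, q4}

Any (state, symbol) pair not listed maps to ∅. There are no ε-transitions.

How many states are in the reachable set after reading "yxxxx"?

Start in {q0}.
Read 'y': q0→{q2, q3}; now {q2, q3}.
Read 'x': q2→{q0, q1, q3}, q3→{q1}; now {q0, q1, q3}.
Read 'x': q0→{q1, q3}, q1→{q2}, q3→{q1}; now {q1, q2, q3}.
Read 'x': q1→{q2}, q2→{q0, q1, q3}, q3→{q1}; now {q0, q1, q2, q3}.
Read 'x': q0→{q1, q3}, q1→{q2}, q2→{q0, q1, q3}, q3→{q1}; now {q0, q1, q2, q3}.
That set has 4 states.

4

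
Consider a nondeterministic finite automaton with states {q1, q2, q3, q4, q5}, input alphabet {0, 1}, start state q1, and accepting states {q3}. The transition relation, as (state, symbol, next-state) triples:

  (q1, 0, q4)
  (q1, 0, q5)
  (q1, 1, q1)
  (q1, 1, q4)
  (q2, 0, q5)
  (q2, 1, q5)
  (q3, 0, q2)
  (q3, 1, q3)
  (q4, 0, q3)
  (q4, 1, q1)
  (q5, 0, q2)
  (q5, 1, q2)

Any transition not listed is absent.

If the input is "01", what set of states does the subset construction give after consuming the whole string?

{q1, q2}

Start in {q1}.
Read '0': {q1} → {q4, q5}.
Read '1': {q4, q5} → {q1, q2}.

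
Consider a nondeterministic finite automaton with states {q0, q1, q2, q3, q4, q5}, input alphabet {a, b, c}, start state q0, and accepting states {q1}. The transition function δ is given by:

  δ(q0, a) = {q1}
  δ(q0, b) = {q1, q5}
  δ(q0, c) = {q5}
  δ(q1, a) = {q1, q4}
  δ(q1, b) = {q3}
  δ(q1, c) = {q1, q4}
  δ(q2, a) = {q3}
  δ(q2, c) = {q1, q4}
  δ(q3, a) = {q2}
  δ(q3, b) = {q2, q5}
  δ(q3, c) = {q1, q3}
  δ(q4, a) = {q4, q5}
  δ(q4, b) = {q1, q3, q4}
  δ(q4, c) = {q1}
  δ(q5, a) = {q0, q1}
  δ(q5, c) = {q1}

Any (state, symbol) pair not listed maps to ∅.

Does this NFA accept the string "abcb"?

No

Start in {q0}.
Read 'a': q0→{q1}; now {q1}.
Read 'b': q1→{q3}; now {q3}.
Read 'c': q3→{q1, q3}; now {q1, q3}.
Read 'b': q1→{q3}, q3→{q2, q5}; now {q2, q3, q5}.
The final set {q2, q3, q5} contains no accepting state.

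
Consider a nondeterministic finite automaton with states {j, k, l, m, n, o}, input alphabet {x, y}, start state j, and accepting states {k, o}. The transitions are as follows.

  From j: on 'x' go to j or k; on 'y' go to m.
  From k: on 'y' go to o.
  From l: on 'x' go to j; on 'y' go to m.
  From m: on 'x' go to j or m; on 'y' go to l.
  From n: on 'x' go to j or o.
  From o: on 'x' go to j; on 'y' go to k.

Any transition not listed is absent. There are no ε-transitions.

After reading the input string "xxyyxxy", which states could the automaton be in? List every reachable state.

Start in {j}.
Read 'x': j→{j, k}; now {j, k}.
Read 'x': j→{j, k}, k→∅; now {j, k}.
Read 'y': j→{m}, k→{o}; now {m, o}.
Read 'y': m→{l}, o→{k}; now {k, l}.
Read 'x': k→∅, l→{j}; now {j}.
Read 'x': j→{j, k}; now {j, k}.
Read 'y': j→{m}, k→{o}; now {m, o}.

{m, o}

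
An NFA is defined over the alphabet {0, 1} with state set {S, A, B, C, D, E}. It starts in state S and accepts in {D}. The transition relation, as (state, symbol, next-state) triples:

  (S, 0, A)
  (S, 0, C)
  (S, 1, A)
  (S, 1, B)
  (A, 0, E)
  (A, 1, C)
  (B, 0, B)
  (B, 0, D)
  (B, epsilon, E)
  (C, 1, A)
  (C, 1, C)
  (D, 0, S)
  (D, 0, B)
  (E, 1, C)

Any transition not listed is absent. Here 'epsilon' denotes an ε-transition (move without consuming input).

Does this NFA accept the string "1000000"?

Start in {S}.
Read '1': {S} → {A, B, E}.
Read '0': {A, B, E} → {B, D, E}.
Read '0': {B, D, E} → {S, B, D, E}.
Read '0': {S, B, D, E} → {S, A, B, C, D, E}.
Read '0': {S, A, B, C, D, E} → {S, A, B, C, D, E}.
Read '0': {S, A, B, C, D, E} → {S, A, B, C, D, E}.
Read '0': {S, A, B, C, D, E} → {S, A, B, C, D, E}.
The final set {S, A, B, C, D, E} contains the accepting state D.

Yes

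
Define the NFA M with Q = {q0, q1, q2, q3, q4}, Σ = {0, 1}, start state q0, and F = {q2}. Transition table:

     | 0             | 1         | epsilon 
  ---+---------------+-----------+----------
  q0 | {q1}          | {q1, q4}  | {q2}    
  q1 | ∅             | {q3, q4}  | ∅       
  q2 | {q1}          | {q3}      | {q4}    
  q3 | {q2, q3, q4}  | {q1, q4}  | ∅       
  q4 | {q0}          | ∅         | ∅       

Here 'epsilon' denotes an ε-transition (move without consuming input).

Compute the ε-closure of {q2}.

{q2, q4}

Begin with {q2}.
ε-move q2 → q4; add q4.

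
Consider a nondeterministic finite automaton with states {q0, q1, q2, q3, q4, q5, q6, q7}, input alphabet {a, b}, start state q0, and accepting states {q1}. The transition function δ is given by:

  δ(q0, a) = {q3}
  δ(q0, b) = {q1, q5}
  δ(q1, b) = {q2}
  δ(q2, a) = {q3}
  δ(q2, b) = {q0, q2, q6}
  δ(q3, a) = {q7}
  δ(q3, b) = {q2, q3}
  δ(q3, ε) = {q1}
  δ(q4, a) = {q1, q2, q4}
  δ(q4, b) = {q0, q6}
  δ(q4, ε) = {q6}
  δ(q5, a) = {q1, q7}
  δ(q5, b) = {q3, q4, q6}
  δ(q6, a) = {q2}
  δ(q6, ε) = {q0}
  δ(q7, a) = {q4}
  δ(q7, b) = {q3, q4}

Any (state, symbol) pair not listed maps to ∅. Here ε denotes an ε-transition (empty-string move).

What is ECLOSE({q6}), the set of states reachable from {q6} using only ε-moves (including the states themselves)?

Begin with {q6}.
ε-move q6 → q0; add q0.

{q0, q6}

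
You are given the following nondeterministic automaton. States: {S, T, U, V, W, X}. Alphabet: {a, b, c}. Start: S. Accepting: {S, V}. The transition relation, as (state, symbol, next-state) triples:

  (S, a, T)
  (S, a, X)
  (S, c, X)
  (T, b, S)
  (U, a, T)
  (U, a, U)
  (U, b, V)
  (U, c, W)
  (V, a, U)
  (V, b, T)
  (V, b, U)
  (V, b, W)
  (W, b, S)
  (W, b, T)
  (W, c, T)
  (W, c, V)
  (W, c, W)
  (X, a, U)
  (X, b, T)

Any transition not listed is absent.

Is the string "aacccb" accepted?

Start in {S}.
Read 'a': S→{T, X}; now {T, X}.
Read 'a': T→∅, X→{U}; now {U}.
Read 'c': U→{W}; now {W}.
Read 'c': W→{T, V, W}; now {T, V, W}.
Read 'c': T→∅, V→∅, W→{T, V, W}; now {T, V, W}.
Read 'b': T→{S}, V→{T, U, W}, W→{S, T}; now {S, T, U, W}.
The final set {S, T, U, W} contains the accepting state S.

Yes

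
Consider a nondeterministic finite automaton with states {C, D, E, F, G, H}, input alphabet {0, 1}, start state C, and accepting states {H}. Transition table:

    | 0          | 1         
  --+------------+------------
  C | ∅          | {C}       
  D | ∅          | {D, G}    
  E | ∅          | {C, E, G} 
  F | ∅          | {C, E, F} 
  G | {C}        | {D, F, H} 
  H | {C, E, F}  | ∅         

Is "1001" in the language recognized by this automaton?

Start in {C}.
Read '1': C→{C}; now {C}.
Read '0': C→∅; now ∅.
The set is empty and remains empty for the remaining 2 symbols.
The final set ∅ contains no accepting state.

No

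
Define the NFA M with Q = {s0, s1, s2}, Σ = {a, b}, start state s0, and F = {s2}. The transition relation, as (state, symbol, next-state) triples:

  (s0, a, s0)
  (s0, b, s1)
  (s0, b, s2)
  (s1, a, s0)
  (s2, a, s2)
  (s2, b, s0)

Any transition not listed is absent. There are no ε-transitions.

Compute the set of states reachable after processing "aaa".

{s0}

Start in {s0}.
Read 'a': {s0} → {s0}.
Read 'a': {s0} → {s0}.
Read 'a': {s0} → {s0}.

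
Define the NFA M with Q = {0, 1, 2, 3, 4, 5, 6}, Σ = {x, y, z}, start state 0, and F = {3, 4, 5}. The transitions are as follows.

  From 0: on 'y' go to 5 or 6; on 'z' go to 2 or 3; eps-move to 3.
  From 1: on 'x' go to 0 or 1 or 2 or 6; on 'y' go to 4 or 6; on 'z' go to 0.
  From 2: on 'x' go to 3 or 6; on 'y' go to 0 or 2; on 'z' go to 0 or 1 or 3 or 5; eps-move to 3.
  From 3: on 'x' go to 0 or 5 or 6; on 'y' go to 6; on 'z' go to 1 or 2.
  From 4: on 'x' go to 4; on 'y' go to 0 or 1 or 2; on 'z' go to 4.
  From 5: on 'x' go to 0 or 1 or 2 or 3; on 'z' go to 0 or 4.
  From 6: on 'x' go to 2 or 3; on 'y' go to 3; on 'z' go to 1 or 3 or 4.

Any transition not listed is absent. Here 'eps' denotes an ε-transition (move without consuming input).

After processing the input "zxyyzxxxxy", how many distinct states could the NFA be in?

7

Start: ε-closure({0}) = {0, 3}.
Read 'z': 0→{2, 3}, 3→{1, 2}; now {1, 2, 3}.
Read 'x': 1→{0, 1, 2, 6}, 2→{3, 6}, 3→{0, 5, 6}; now {0, 1, 2, 3, 5, 6}.
Read 'y': 0→{5, 6}, 1→{4, 6}, 2→{0, 2}, 3→{6}, 5→∅, 6→{3}; now {0, 2, 3, 4, 5, 6}.
Read 'y': 0→{5, 6}, 2→{0, 2}, 3→{6}, 4→{0, 1, 2}, 5→∅, 6→{3}; now {0, 1, 2, 3, 5, 6}.
Read 'z': 0→{2, 3}, 1→{0}, 2→{0, 1, 3, 5}, 3→{1, 2}, 5→{0, 4}, 6→{1, 3, 4}; now {0, 1, 2, 3, 4, 5}.
Read 'x': 0→∅, 1→{0, 1, 2, 6}, 2→{3, 6}, 3→{0, 5, 6}, 4→{4}, 5→{0, 1, 2, 3}; now {0, 1, 2, 3, 4, 5, 6}.
Read 'x': 0→∅, 1→{0, 1, 2, 6}, 2→{3, 6}, 3→{0, 5, 6}, 4→{4}, 5→{0, 1, 2, 3}, 6→{2, 3}; now {0, 1, 2, 3, 4, 5, 6}.
Read 'x': 0→∅, 1→{0, 1, 2, 6}, 2→{3, 6}, 3→{0, 5, 6}, 4→{4}, 5→{0, 1, 2, 3}, 6→{2, 3}; now {0, 1, 2, 3, 4, 5, 6}.
Read 'x': 0→∅, 1→{0, 1, 2, 6}, 2→{3, 6}, 3→{0, 5, 6}, 4→{4}, 5→{0, 1, 2, 3}, 6→{2, 3}; now {0, 1, 2, 3, 4, 5, 6}.
Read 'y': 0→{5, 6}, 1→{4, 6}, 2→{0, 2}, 3→{6}, 4→{0, 1, 2}, 5→∅, 6→{3}; now {0, 1, 2, 3, 4, 5, 6}.
That set has 7 states.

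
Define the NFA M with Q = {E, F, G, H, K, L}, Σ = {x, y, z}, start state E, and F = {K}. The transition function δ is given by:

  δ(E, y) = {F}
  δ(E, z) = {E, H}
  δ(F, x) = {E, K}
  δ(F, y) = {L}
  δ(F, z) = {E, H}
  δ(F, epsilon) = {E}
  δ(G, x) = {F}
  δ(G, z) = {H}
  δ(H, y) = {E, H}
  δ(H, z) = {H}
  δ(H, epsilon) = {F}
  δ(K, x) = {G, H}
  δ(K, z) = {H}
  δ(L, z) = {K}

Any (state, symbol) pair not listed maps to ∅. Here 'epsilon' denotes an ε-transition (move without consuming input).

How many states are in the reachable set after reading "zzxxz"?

Start in {E}.
Read 'z': {E} → {E, F, H}.
Read 'z': {E, F, H} → {E, F, H}.
Read 'x': {E, F, H} → {E, K}.
Read 'x': {E, K} → {E, F, G, H}.
Read 'z': {E, F, G, H} → {E, F, H}.
That set has 3 states.

3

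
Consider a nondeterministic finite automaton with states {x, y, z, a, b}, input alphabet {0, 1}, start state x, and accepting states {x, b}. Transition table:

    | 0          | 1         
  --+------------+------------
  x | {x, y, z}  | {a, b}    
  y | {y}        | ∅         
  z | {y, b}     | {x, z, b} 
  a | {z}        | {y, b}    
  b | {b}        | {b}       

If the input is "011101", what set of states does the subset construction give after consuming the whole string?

{x, z, a, b}

Start in {x}.
Read '0': {x} → {x, y, z}.
Read '1': {x, y, z} → {x, z, a, b}.
Read '1': {x, z, a, b} → {x, y, z, a, b}.
Read '1': {x, y, z, a, b} → {x, y, z, a, b}.
Read '0': {x, y, z, a, b} → {x, y, z, b}.
Read '1': {x, y, z, b} → {x, z, a, b}.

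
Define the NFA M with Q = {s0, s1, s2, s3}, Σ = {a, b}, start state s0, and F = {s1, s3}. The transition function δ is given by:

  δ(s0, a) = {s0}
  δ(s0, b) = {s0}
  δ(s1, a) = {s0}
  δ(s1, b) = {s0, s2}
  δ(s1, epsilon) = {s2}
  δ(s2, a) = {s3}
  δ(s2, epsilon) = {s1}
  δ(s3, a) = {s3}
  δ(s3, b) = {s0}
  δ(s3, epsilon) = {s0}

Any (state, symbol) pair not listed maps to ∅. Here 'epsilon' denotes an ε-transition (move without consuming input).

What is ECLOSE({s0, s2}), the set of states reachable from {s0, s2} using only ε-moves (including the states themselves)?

{s0, s1, s2}

Begin with {s0, s2}.
ε-move s2 → s1; add s1.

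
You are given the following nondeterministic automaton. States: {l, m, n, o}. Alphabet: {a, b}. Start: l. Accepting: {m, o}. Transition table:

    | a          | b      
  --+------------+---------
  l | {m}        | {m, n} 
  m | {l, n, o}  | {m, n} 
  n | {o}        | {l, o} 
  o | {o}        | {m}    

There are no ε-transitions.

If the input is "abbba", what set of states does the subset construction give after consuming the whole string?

Start in {l}.
Read 'a': {l} → {m}.
Read 'b': {m} → {m, n}.
Read 'b': {m, n} → {l, m, n, o}.
Read 'b': {l, m, n, o} → {l, m, n, o}.
Read 'a': {l, m, n, o} → {l, m, n, o}.

{l, m, n, o}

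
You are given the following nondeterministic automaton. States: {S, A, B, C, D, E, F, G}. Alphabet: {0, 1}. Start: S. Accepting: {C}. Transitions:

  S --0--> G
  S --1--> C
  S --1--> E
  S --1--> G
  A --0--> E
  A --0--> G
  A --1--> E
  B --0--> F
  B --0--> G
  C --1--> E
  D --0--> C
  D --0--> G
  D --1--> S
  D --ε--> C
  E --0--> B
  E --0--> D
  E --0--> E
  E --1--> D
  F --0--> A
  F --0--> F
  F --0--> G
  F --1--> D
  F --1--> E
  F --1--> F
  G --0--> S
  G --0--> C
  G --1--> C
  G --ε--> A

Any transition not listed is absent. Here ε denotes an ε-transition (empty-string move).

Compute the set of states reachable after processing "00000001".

Start in {S}.
Read '0': S→{G}; union {G}; ε-closure = {A, G}.
Read '0': A→{E, G}, G→{S, C}; union {S, C, E, G}; ε-closure = {S, A, C, E, G}.
Read '0': S→{G}, A→{E, G}, C→∅, E→{B, D, E}, G→{S, C}; union {S, B, C, D, E, G}; ε-closure = {S, A, B, C, D, E, G}.
Read '0': S→{G}, A→{E, G}, B→{F, G}, C→∅, D→{C, G}, E→{B, D, E}, G→{S, C}; union {S, B, C, D, E, F, G}; ε-closure = {S, A, B, C, D, E, F, G}.
Read '0': S→{G}, A→{E, G}, B→{F, G}, C→∅, D→{C, G}, E→{B, D, E}, F→{A, F, G}, G→{S, C}; now {S, A, B, C, D, E, F, G}.
Read '0': S→{G}, A→{E, G}, B→{F, G}, C→∅, D→{C, G}, E→{B, D, E}, F→{A, F, G}, G→{S, C}; now {S, A, B, C, D, E, F, G}.
Read '0': S→{G}, A→{E, G}, B→{F, G}, C→∅, D→{C, G}, E→{B, D, E}, F→{A, F, G}, G→{S, C}; now {S, A, B, C, D, E, F, G}.
Read '1': S→{C, E, G}, A→{E}, B→∅, C→{E}, D→{S}, E→{D}, F→{D, E, F}, G→{C}; union {S, C, D, E, F, G}; ε-closure = {S, A, C, D, E, F, G}.

{S, A, C, D, E, F, G}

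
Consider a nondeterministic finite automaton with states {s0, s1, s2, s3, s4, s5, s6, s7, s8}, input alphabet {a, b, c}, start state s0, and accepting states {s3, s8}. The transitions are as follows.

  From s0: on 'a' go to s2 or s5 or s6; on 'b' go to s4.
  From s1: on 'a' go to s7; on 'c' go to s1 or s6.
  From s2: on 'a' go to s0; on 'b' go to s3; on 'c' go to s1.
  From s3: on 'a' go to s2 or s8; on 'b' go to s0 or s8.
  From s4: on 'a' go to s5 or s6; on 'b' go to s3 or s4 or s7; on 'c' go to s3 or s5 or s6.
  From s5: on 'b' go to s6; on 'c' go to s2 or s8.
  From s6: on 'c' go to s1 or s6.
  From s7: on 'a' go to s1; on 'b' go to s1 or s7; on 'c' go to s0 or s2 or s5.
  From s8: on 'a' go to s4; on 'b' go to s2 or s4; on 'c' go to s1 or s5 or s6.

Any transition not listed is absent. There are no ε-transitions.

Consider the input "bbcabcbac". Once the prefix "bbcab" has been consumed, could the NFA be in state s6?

Start in {s0}.
Read 'b': s0→{s4}; now {s4}.
Read 'b': s4→{s3, s4, s7}; now {s3, s4, s7}.
Read 'c': s3→∅, s4→{s3, s5, s6}, s7→{s0, s2, s5}; now {s0, s2, s3, s5, s6}.
Read 'a': s0→{s2, s5, s6}, s2→{s0}, s3→{s2, s8}, s5→∅, s6→∅; now {s0, s2, s5, s6, s8}.
Read 'b': s0→{s4}, s2→{s3}, s5→{s6}, s6→∅, s8→{s2, s4}; now {s2, s3, s4, s6}.
State s6 is in {s2, s3, s4, s6}.

Yes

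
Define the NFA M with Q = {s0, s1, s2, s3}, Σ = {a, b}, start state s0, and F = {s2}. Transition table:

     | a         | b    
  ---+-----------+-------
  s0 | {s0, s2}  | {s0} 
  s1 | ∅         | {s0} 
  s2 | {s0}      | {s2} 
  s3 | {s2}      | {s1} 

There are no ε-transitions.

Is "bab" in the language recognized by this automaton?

Yes

Start in {s0}.
Read 'b': s0→{s0}; now {s0}.
Read 'a': s0→{s0, s2}; now {s0, s2}.
Read 'b': s0→{s0}, s2→{s2}; now {s0, s2}.
The final set {s0, s2} contains the accepting state s2.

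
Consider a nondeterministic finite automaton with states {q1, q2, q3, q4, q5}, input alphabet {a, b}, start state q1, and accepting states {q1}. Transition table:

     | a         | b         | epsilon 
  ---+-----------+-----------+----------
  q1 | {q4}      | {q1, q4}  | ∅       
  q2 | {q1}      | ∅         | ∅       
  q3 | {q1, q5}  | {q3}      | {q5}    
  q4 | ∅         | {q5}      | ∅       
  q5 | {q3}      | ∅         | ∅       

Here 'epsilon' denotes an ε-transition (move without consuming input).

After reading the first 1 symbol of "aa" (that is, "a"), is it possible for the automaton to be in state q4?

Yes

Start in {q1}.
Read 'a': {q1} → {q4}.
State q4 is in {q4}.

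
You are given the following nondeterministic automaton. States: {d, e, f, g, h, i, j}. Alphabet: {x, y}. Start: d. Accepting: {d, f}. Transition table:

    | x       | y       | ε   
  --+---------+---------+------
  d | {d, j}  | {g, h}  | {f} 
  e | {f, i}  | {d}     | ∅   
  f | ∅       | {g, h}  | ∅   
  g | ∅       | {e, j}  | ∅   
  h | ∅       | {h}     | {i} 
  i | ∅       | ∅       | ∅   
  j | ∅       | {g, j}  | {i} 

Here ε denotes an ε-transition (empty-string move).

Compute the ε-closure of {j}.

Begin with {j}.
ε-move j → i; add i.

{i, j}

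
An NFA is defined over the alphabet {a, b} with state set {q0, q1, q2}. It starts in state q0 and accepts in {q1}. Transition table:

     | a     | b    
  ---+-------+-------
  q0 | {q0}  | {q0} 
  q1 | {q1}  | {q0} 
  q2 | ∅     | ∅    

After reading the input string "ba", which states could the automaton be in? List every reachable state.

Start in {q0}.
Read 'b': {q0} → {q0}.
Read 'a': {q0} → {q0}.

{q0}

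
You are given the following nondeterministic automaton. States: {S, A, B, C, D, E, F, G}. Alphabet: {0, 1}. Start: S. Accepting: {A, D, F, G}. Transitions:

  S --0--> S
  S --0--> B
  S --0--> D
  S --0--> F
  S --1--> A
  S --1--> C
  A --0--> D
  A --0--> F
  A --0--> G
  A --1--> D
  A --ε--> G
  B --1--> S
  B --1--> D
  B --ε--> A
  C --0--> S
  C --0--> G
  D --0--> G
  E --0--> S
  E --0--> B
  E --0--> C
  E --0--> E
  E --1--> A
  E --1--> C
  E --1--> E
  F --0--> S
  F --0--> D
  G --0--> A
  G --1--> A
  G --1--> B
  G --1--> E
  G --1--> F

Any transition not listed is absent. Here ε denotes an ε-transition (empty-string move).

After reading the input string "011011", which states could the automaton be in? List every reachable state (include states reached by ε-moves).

Start in {S}.
Read '0': {S} → {S, A, B, D, F, G}.
Read '1': {S, A, B, D, F, G} → {S, A, B, C, D, E, F, G}.
Read '1': {S, A, B, C, D, E, F, G} → {S, A, B, C, D, E, F, G}.
Read '0': {S, A, B, C, D, E, F, G} → {S, A, B, C, D, E, F, G}.
Read '1': {S, A, B, C, D, E, F, G} → {S, A, B, C, D, E, F, G}.
Read '1': {S, A, B, C, D, E, F, G} → {S, A, B, C, D, E, F, G}.

{S, A, B, C, D, E, F, G}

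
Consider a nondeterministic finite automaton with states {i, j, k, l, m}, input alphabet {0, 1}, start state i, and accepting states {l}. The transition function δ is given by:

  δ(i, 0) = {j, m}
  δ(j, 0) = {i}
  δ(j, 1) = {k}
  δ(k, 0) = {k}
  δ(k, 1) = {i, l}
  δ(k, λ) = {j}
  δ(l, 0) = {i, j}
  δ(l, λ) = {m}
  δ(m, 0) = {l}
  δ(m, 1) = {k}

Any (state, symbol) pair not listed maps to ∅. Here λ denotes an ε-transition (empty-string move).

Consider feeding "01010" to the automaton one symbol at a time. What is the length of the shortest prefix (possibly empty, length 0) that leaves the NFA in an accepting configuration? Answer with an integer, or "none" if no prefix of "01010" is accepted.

Start in {i}.
Read '0': {i} → {j, m}.
Read '1': {j, m} → {j, k}.
Read '0': {j, k} → {i, j, k}.
Read '1': {i, j, k} → {i, j, k, l, m}.
None of the earlier sets intersect F, but {i, j, k, l, m} does.

4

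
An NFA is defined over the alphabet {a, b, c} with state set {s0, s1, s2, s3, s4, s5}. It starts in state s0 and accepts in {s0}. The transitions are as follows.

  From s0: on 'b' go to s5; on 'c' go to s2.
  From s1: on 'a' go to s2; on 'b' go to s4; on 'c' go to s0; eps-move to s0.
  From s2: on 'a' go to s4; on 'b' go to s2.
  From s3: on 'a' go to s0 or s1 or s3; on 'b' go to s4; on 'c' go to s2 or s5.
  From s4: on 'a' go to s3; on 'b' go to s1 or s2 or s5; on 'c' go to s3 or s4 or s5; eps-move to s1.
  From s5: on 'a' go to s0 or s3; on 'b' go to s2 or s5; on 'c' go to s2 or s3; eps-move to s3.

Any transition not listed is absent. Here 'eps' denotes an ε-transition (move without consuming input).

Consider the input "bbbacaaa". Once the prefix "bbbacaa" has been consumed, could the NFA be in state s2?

Yes

Start in {s0}.
Read 'b': {s0} → {s3, s5}.
Read 'b': {s3, s5} → {s0, s1, s2, s3, s4, s5}.
Read 'b': {s0, s1, s2, s3, s4, s5} → {s0, s1, s2, s3, s4, s5}.
Read 'a': {s0, s1, s2, s3, s4, s5} → {s0, s1, s2, s3, s4}.
Read 'c': {s0, s1, s2, s3, s4} → {s0, s1, s2, s3, s4, s5}.
Read 'a': {s0, s1, s2, s3, s4, s5} → {s0, s1, s2, s3, s4}.
Read 'a': {s0, s1, s2, s3, s4} → {s0, s1, s2, s3, s4}.
State s2 is in {s0, s1, s2, s3, s4}.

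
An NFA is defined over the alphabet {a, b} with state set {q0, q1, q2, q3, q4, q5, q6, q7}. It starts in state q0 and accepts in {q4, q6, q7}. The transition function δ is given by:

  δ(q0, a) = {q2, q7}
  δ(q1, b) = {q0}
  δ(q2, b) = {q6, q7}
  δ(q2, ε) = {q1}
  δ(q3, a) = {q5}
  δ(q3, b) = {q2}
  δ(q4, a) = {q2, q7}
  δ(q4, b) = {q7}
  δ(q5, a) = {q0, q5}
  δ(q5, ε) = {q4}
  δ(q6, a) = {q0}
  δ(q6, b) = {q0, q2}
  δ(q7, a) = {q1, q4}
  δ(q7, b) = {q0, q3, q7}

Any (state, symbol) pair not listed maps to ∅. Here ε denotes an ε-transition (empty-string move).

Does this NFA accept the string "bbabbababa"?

Start in {q0}.
Read 'b': q0→∅; now ∅.
The set is empty and remains empty for the remaining 9 symbols.
The final set ∅ contains no accepting state.

No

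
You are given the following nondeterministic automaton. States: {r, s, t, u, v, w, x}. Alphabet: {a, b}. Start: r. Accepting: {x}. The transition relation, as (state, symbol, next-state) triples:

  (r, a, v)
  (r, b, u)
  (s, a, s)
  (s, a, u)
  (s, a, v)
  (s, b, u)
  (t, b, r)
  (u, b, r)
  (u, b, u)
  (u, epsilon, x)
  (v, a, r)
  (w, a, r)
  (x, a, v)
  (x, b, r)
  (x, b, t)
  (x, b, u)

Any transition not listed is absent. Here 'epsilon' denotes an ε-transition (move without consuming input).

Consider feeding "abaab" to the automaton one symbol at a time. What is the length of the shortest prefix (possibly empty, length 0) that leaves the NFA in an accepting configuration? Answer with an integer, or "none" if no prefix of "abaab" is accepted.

none

Start in {r}.
Read 'a': {r} → {v}.
Read 'b': {v} → ∅.
The set is empty and remains empty for the remaining 3 symbols.
No reachable set along the way intersects F.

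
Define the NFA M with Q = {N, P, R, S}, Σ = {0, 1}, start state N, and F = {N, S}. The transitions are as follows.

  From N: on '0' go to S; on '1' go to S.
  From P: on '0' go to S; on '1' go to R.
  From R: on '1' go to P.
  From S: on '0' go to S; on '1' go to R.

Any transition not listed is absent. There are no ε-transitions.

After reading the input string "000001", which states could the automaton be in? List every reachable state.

{R}

Start in {N}.
Read '0': {N} → {S}.
Read '0': {S} → {S}.
Read '0': {S} → {S}.
Read '0': {S} → {S}.
Read '0': {S} → {S}.
Read '1': {S} → {R}.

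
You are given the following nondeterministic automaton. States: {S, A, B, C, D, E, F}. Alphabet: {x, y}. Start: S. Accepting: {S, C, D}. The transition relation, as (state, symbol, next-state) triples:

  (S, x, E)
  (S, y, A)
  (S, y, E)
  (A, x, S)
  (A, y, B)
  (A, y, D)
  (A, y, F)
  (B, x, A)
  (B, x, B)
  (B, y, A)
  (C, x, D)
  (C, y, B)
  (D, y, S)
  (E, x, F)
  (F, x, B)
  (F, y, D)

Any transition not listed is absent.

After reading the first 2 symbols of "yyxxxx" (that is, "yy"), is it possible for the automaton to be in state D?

Yes

Start in {S}.
Read 'y': S→{A, E}; now {A, E}.
Read 'y': A→{B, D, F}, E→∅; now {B, D, F}.
State D is in {B, D, F}.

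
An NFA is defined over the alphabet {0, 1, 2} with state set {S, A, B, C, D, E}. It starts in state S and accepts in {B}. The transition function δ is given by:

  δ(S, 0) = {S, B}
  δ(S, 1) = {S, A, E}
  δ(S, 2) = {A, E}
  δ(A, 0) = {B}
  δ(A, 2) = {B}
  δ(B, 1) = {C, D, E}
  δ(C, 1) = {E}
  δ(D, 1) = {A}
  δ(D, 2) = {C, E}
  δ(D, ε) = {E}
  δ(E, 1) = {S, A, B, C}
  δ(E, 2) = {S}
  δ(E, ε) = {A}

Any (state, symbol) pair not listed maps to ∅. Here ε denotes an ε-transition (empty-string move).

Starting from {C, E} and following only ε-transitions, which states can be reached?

{A, C, E}

Begin with {C, E}.
ε-move E → A; add A.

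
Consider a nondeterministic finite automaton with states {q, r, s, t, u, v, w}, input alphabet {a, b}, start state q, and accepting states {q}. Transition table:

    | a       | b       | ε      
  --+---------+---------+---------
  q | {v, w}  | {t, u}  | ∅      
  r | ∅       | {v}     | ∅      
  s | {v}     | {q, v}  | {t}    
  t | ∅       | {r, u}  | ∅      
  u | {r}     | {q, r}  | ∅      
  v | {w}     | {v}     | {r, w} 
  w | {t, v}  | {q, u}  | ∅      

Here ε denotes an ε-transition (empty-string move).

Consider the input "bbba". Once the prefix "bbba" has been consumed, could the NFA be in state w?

Start in {q}.
Read 'b': q→{t, u}; now {t, u}.
Read 'b': t→{r, u}, u→{q, r}; now {q, r, u}.
Read 'b': q→{t, u}, r→{v}, u→{q, r}; union {q, r, t, u, v}; ε-closure = {q, r, t, u, v, w}.
Read 'a': q→{v, w}, r→∅, t→∅, u→{r}, v→{w}, w→{t, v}; now {r, t, v, w}.
State w is in {r, t, v, w}.

Yes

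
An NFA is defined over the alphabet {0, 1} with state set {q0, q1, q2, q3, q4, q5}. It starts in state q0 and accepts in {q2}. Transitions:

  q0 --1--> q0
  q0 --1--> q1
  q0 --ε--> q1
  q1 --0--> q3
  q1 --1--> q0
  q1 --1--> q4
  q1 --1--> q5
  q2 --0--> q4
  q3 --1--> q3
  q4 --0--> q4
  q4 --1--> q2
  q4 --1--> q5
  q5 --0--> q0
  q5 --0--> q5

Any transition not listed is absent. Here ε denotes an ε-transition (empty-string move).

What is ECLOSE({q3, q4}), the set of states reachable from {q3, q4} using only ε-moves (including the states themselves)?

{q3, q4}

Begin with {q3, q4}.
No ε-moves leave this set, so the closure equals the set itself.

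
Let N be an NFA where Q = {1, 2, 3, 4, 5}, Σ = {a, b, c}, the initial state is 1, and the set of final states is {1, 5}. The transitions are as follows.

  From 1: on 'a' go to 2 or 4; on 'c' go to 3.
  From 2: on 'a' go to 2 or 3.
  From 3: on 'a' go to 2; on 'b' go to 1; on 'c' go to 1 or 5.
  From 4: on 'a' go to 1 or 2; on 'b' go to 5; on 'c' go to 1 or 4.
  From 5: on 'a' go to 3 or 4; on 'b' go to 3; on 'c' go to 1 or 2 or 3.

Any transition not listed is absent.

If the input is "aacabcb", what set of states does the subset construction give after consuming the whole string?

{1}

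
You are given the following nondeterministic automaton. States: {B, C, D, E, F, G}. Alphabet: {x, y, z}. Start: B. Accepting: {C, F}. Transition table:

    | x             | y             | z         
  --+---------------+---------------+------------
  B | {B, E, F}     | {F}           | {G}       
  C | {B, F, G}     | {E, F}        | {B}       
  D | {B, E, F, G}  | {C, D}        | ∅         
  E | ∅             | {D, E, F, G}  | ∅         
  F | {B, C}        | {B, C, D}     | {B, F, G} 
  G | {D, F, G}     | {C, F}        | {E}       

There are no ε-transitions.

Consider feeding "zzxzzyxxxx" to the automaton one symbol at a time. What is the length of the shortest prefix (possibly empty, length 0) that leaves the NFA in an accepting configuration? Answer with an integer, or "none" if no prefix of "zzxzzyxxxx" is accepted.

Start in {B}.
Read 'z': {B} → {G}.
Read 'z': {G} → {E}.
Read 'x': {E} → ∅.
The set is empty and remains empty for the remaining 7 symbols.
No reachable set along the way intersects F.

none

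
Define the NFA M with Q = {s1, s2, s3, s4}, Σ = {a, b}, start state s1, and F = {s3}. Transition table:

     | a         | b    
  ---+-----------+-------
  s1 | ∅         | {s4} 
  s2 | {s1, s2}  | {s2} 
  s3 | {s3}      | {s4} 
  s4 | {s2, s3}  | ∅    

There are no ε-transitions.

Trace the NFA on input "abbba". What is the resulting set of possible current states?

∅

Start in {s1}.
Read 'a': {s1} → ∅.
The set is empty and remains empty for the remaining 4 symbols.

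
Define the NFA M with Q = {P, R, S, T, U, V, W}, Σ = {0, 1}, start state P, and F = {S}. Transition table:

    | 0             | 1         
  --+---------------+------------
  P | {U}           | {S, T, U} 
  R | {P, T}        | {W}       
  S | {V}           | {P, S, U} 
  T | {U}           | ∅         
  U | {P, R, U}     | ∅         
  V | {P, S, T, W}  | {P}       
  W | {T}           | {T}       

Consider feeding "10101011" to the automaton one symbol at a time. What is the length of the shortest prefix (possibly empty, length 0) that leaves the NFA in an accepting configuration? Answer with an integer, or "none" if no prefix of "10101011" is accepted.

Start in {P}.
Read '1': {P} → {S, T, U}.
None of the earlier sets intersect F, but {S, T, U} does.

1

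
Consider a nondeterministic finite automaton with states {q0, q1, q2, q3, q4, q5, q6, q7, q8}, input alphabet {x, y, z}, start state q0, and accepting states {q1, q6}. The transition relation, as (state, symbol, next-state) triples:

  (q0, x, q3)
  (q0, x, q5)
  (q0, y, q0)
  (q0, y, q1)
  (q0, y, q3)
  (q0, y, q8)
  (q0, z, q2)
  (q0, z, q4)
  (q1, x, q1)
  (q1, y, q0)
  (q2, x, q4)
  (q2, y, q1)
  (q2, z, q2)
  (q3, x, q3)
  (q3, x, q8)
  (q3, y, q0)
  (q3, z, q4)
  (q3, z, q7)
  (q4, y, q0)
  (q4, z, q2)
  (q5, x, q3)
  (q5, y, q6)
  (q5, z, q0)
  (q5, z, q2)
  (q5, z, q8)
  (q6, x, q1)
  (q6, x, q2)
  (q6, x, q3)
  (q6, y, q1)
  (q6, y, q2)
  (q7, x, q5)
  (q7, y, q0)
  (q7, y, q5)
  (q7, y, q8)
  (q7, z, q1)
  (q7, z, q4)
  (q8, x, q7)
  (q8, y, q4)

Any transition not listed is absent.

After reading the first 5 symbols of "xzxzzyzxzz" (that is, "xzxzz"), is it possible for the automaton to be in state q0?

No

Start in {q0}.
Read 'x': {q0} → {q3, q5}.
Read 'z': {q3, q5} → {q0, q2, q4, q7, q8}.
Read 'x': {q0, q2, q4, q7, q8} → {q3, q4, q5, q7}.
Read 'z': {q3, q4, q5, q7} → {q0, q1, q2, q4, q7, q8}.
Read 'z': {q0, q1, q2, q4, q7, q8} → {q1, q2, q4}.
State q0 is not in {q1, q2, q4}.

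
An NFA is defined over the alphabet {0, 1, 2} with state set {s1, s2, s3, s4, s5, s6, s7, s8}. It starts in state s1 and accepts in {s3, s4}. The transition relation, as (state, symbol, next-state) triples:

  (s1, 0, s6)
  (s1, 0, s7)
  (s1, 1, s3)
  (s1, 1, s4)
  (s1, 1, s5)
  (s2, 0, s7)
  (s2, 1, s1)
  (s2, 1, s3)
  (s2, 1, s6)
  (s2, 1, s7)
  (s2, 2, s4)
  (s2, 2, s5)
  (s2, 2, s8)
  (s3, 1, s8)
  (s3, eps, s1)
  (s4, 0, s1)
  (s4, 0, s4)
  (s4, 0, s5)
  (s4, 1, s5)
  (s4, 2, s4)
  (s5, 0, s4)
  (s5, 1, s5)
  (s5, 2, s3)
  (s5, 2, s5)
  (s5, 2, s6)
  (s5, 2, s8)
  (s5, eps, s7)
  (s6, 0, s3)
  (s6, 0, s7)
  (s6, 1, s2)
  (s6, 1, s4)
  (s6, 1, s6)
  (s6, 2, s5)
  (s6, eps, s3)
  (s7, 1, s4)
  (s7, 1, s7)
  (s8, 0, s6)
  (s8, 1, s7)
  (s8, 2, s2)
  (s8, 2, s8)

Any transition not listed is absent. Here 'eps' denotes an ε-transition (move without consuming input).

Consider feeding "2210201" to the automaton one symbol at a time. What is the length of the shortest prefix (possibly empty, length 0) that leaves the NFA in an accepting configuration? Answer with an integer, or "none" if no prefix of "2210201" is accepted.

Start in {s1}.
Read '2': s1→∅; now ∅.
The set is empty and remains empty for the remaining 6 symbols.
No reachable set along the way intersects F.

none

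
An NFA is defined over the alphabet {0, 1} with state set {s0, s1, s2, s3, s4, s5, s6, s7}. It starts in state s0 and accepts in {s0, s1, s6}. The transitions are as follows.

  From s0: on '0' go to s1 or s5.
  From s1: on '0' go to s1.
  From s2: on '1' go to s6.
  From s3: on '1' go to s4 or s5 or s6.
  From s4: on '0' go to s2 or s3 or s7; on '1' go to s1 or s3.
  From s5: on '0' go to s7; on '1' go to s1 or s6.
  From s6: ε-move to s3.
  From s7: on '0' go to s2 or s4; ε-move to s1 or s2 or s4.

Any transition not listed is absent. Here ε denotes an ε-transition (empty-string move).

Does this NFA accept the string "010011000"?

No

Start in {s0}.
Read '0': s0→{s1, s5}; now {s1, s5}.
Read '1': s1→∅, s5→{s1, s6}; union {s1, s6}; ε-closure = {s1, s3, s6}.
Read '0': s1→{s1}, s3→∅, s6→∅; now {s1}.
Read '0': s1→{s1}; now {s1}.
Read '1': s1→∅; now ∅.
The set is empty and remains empty for the remaining 4 symbols.
The final set ∅ contains no accepting state.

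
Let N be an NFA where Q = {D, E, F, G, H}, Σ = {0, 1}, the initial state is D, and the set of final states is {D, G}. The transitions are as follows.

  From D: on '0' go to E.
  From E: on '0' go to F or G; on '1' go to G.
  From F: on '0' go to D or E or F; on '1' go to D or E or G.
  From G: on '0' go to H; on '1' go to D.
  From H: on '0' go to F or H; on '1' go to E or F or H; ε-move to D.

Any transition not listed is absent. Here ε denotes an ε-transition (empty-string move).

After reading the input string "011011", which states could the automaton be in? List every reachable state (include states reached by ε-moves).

{D}

Start in {D}.
Read '0': D→{E}; now {E}.
Read '1': E→{G}; now {G}.
Read '1': G→{D}; now {D}.
Read '0': D→{E}; now {E}.
Read '1': E→{G}; now {G}.
Read '1': G→{D}; now {D}.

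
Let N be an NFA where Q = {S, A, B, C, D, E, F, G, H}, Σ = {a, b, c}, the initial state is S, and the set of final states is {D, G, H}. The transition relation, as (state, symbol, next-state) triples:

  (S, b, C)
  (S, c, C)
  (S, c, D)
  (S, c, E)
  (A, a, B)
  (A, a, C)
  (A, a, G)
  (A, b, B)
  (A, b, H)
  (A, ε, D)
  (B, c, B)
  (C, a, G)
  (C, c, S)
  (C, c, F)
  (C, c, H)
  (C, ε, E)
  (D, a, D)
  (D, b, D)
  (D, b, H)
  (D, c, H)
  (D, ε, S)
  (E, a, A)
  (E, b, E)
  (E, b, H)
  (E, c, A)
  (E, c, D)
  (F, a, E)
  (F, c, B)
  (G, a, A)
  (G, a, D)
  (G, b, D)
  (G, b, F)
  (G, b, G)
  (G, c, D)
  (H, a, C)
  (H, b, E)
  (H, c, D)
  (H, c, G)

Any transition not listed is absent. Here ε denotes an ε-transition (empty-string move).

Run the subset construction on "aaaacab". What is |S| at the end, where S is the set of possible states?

0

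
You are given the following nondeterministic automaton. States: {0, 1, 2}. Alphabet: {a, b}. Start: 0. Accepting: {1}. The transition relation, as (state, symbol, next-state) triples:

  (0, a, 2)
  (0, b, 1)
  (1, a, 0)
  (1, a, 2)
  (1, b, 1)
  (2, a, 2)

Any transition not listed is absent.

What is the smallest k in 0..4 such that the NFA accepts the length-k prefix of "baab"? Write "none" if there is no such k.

1

Start in {0}.
Read 'b': 0→{1}; now {1}.
None of the earlier sets intersect F, but {1} does.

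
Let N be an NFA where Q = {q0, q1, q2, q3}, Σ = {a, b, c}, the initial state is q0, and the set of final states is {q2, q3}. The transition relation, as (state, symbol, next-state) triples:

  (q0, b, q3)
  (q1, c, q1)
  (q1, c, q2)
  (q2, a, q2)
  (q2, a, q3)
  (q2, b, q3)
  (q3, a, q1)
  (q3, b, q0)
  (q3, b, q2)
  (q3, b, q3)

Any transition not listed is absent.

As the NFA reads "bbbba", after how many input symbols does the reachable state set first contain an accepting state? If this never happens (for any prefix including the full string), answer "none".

Start in {q0}.
Read 'b': {q0} → {q3}.
None of the earlier sets intersect F, but {q3} does.

1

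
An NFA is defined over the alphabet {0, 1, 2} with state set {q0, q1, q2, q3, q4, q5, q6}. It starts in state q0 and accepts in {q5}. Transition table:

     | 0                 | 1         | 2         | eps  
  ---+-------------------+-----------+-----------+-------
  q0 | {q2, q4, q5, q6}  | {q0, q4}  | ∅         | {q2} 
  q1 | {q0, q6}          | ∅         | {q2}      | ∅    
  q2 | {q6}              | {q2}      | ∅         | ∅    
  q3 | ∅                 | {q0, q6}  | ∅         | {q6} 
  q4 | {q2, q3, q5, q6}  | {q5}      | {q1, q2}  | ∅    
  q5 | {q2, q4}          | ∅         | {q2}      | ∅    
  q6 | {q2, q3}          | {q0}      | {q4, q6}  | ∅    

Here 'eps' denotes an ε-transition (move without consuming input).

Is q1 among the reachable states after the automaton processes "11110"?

No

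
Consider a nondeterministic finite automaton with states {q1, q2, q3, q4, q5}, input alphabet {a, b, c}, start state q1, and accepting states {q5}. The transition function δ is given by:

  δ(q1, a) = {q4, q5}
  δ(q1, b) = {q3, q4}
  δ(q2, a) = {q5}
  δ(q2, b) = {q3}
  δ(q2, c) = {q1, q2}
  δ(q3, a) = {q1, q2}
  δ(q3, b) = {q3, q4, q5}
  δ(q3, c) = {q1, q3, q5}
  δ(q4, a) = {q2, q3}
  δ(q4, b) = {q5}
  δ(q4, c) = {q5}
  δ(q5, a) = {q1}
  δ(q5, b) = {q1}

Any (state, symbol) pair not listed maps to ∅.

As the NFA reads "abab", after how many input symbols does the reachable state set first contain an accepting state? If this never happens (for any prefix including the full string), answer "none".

Start in {q1}.
Read 'a': {q1} → {q4, q5}.
None of the earlier sets intersect F, but {q4, q5} does.

1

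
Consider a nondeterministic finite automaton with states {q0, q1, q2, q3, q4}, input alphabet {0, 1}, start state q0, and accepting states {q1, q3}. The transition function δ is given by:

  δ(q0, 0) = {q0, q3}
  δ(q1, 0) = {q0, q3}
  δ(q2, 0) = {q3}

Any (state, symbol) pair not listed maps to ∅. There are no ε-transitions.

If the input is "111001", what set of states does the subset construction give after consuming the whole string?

∅

Start in {q0}.
Read '1': q0→∅; now ∅.
The set is empty and remains empty for the remaining 5 symbols.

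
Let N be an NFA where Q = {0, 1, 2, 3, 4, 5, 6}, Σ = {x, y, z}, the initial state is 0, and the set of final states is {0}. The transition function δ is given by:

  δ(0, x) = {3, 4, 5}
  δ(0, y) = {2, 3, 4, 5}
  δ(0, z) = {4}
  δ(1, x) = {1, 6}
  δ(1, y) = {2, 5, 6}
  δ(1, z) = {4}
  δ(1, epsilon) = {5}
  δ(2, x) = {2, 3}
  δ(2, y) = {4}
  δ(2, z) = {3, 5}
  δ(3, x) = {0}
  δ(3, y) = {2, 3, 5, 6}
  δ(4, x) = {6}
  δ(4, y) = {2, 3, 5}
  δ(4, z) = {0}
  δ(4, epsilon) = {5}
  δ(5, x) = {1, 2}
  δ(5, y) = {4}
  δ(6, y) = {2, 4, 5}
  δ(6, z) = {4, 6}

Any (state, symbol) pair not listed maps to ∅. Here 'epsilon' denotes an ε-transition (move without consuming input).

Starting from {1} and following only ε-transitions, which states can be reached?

{1, 5}

Begin with {1}.
ε-move 1 → 5; add 5.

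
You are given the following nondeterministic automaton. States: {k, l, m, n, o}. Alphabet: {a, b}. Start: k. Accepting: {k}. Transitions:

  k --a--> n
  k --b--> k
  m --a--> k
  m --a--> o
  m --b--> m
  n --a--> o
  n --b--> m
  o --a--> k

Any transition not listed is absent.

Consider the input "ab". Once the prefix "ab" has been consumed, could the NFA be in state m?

Start in {k}.
Read 'a': {k} → {n}.
Read 'b': {n} → {m}.
State m is in {m}.

Yes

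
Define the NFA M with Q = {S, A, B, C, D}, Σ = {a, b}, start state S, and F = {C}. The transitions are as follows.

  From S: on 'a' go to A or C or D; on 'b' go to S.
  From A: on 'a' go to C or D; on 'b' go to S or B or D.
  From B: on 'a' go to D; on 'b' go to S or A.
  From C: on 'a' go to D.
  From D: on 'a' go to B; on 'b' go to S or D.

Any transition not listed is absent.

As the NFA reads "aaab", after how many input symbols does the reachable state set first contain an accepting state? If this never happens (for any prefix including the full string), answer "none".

1

Start in {S}.
Read 'a': S→{A, C, D}; now {A, C, D}.
None of the earlier sets intersect F, but {A, C, D} does.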